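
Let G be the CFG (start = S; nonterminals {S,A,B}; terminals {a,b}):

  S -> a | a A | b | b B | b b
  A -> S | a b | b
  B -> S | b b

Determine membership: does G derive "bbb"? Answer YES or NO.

Convert to CNF:
  S -> T0 A | T1 B | T1 T1 | a | b
  A -> T0 A | T0 T1 | T1 B | T1 T1 | a | b
  B -> T0 A | T1 B | T1 T1 | a | b
  T0 -> a
  T1 -> b

CYK table (by increasing span):
  T[0,0] 'b' = {A,B,S,T1}  orig:{A,B,S}
  T[1,1] 'b' = {A,B,S,T1}  orig:{A,B,S}
  T[2,2] 'b' = {A,B,S,T1}  orig:{A,B,S}
  T[0,1] 'bb' = {A,B,S}
  T[1,2] 'bb' = {A,B,S}
  T[0,2] 'bbb' = {A,B,S}

S ∈ T[0,2] ⇒ YES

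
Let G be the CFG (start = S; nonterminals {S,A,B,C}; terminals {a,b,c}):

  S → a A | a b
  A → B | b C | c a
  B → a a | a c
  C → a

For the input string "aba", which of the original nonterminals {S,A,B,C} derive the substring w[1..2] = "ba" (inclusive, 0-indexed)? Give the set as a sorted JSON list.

CNF form of G:
  S -> T0 A | T0 T2
  A -> T0 T0 | T0 T1 | T1 T0 | T2 C
  B -> T0 T0 | T0 T1
  C -> a
  T0 -> a
  T1 -> c
  T2 -> b

CYK fill — only the sub-triangle for w[1..2]:
  [1..1]={T2}  "b"  orig:{}
  [2..2]={C,T0}  "a"  orig:{C}
  [1..2]={A}  "ba"

Original NTs in T[1,2] deriving "ba": ["A"]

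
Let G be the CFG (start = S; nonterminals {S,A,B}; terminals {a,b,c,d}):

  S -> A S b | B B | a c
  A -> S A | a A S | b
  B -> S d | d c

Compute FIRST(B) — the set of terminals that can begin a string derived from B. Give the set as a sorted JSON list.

FIRST iteration:
iter 1:
  A via A→a A S: +{a}
  A via A→b: +{b}
  B via B→d c: +{d}
  S via S→A S b: +{a,b}
  S via S→B B: +{d}
  S: {a,b,d}  A: {a,b}  B: {d}
iter 2:
  A via A→S A: +{d}
  B via B→S d: +{a,b}
  S: {a,b,d}  A: {a,b,d}  B: {a,b,d}
iter 3: done
  S: {a,b,d}  A: {a,b,d}  B: {a,b,d}

FIRST(B) = ["a", "b", "d"]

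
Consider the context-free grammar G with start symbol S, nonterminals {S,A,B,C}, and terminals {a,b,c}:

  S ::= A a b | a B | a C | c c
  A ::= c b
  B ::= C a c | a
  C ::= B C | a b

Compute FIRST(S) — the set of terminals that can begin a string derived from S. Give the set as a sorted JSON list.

Compute FIRST by fixpoint:
[1]
  A via A→c b: +{c}
  B via B→a: +{a}
  C via C→B C: +{a}
  S via S→A a b: +{c}
  S via S→a B: +{a}
  FIRST(S)={a,c}  FIRST(A)={c}  FIRST(B)={a}  FIRST(C)={a}
[2] — fixpoint
  FIRST(S)={a,c}  FIRST(A)={c}  FIRST(B)={a}  FIRST(C)={a}

FIRST(S) = ["a", "c"]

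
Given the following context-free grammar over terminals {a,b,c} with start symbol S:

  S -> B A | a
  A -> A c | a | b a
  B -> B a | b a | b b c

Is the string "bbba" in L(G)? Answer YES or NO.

CNF form of G:
  S -> B A | a
  A -> A T0 | T1 T2 | a
  B -> B T2 | T1 T2 | T1 X3
  T0 -> c
  T1 -> b
  T2 -> a
  X3 -> T1 T0

CYK fill:
  [0..0]={T1}  "b"  orig:{}
  [1..1]={T1}  "b"  orig:{}
  [2..2]={T1}  "b"  orig:{}
  [3..3]={A,S,T2}  "a"  orig:{A,S}
  [0..1]=∅  "bb"
  [1..2]=∅  "bb"
  [2..3]={A,B}  "ba"
  [0..2]=∅  "bbb"
  [1..3]=∅  "bba"
  [0..3]=∅  "bbba"

S ∉ T[0,3] ⇒ NO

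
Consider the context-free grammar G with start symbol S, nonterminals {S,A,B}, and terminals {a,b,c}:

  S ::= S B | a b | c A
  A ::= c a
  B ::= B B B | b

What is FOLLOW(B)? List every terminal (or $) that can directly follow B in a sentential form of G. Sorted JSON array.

Compute FIRST by fixpoint:
iter 1:
  A via A→c a: +{c}
  B via B→b: +{b}
  S via S→a b: +{a}
  S via S→c A: +{c}
  S: {a,c}  A: {c}  B: {b}
iter 2: — fixpoint
  S: {a,c}  A: {c}  B: {b}

Compute FOLLOW by fixpoint:
seed FOLLOW(S) with $
pass 1:
  B→B B B: FOLLOW(B) ⊇ FIRST(B) = {b}; new: +{b}
  S→S B: FOLLOW(S) ⊇ FIRST(B) = {b}; new: +{b}
  S→S B: FOLLOW(B) ⊇ FOLLOW(S) ⊇ {$,b}; new: +{$}
  S→c A: FOLLOW(A) ⊇ FOLLOW(S) ⊇ {$,b}; new: +{$,b}
  S: {$,b}  A: {$,b}  B: {$,b}
pass 2: (stable)
  S: {$,b}  A: {$,b}  B: {$,b}

FOLLOW(B) = ["$", "b"]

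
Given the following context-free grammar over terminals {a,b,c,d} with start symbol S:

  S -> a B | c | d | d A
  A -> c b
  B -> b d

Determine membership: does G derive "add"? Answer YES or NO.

Convert to CNF:
  S -> T2 A | T3 B | c | d
  A -> T0 T1
  B -> T1 T2
  T0 -> c
  T1 -> b
  T2 -> d
  T3 -> a

Fill CYK table bottom-up:
  T[0,0] 'a' = {T3}  orig:{}
  T[1,1] 'd' = {S,T2}  orig:{S}
  T[2,2] 'd' = {S,T2}  orig:{S}
  T[0,1] 'ad' = ∅
  T[1,2] 'dd' = ∅
  T[0,2] 'add' = ∅

S ∉ T[0,2] ⇒ NO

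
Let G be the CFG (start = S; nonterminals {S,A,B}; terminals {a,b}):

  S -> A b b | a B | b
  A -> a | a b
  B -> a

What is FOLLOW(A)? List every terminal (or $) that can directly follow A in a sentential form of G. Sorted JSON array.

Compute FIRST by fixpoint:
pass 1:
  A via A→a: +{a}
  B via B→a: +{a}
  S via S→A b b: +{a}
  S via S→b: +{b}
  S: {a,b}  A: {a}  B: {a}
pass 2: (no change)
  S: {a,b}  A: {a}  B: {a}

Compute FOLLOW by fixpoint:
seed FOLLOW(S) with $
iter 1:
  S→A b b: FOLLOW(A) ⊇ FIRST(b) = {b}; new: +{b}
  S→a B: FOLLOW(B) ⊇ FOLLOW(S) ⊇ {$}; new: +{$}
  FOLLOW[S]={$}  FOLLOW[A]={b}  FOLLOW[B]={$}
iter 2: (no change)
  FOLLOW[S]={$}  FOLLOW[A]={b}  FOLLOW[B]={$}

FOLLOW(A) = ["b"]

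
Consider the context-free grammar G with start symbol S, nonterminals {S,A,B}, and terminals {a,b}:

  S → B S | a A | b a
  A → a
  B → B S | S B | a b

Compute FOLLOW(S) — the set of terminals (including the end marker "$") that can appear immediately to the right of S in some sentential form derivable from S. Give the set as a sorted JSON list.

Compute FIRST by fixpoint:
[1]
  A via A→a: +{a}
  B via B→a b: +{a}
  S via S→B S: +{a}
  S via S→b a: +{b}
  FIRST[S]={a,b}  FIRST[A]={a}  FIRST[B]={a}
[2]
  B via B→S B: +{b}
  FIRST[S]={a,b}  FIRST[A]={a}  FIRST[B]={a,b}
[3] (no change)
  FIRST[S]={a,b}  FIRST[A]={a}  FIRST[B]={a,b}

FOLLOW iteration:
FOLLOW(S) := {$}
[1]
  B→B S: FOLLOW(B) ⊇ FIRST(S) = {a,b}; new: +{a,b}
  B→B S: FOLLOW(S) ⊇ FOLLOW(B) ⊇ {a,b}; new: +{a,b}
  S→a A: FOLLOW(A) ⊇ FOLLOW(S) ⊇ {$,a,b}; new: +{$,a,b}
  FOLLOW(S)={$,a,b}  FOLLOW(A)={$,a,b}  FOLLOW(B)={a,b}
[2] done
  FOLLOW(S)={$,a,b}  FOLLOW(A)={$,a,b}  FOLLOW(B)={a,b}

FOLLOW(S) = ["$", "a", "b"]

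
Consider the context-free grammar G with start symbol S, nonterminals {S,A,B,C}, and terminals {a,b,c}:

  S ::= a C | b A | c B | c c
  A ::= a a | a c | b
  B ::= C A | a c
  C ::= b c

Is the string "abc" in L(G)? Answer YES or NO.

Convert to CNF:
  S -> T0 C | T1 B | T1 T1 | T2 A
  A -> T0 T0 | T0 T1 | b
  B -> C A | T0 T1
  C -> T2 T1
  T0 -> a
  T1 -> c
  T2 -> b

CYK fill:
  cell(0,0) a: {T0}  orig:{}
  cell(1,1) b: {A,T2}  orig:{A}
  cell(2,2) c: {T1}  orig:{}
  cell(0,1) ab: ∅
  cell(1,2) bc: {C}
  cell(0,2) abc: {S}

S ∈ T[0,2] ⇒ YES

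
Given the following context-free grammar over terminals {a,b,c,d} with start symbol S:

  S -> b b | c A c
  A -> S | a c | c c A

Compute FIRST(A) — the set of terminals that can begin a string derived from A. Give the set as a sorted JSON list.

FIRST iteration:
pass 1:
  A via A→a c: +{a}
  A via A→c c A: +{c}
  S via S→b b: +{b}
  S via S→c A c: +{c}
  FIRST[S]={b,c}  FIRST[A]={a,c}
pass 2:
  A via A→S: +{b}
  FIRST[S]={b,c}  FIRST[A]={a,b,c}
pass 3: — fixpoint
  FIRST[S]={b,c}  FIRST[A]={a,b,c}

FIRST(A) = ["a", "b", "c"]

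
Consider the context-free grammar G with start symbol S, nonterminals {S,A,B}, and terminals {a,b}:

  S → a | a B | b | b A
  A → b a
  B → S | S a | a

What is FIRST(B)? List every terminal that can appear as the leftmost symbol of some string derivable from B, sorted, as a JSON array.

FIRST sets, iterate to fixpoint:
iter 1:
  A via A→b a: +{b}
  B via B→a: +{a}
  S via S→a: +{a}
  S via S→b: +{b}
  FIRST[S]={a,b}  FIRST[A]={b}  FIRST[B]={a}
iter 2:
  B via B→S: +{b}
  FIRST[S]={a,b}  FIRST[A]={b}  FIRST[B]={a,b}
iter 3: (no change)
  FIRST[S]={a,b}  FIRST[A]={b}  FIRST[B]={a,b}

FIRST(B) = ["a", "b"]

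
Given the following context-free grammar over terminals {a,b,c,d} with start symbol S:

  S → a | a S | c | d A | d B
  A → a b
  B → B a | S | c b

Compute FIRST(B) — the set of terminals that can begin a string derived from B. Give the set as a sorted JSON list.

FIRST sets, iterate to fixpoint:
round 1:
  A via A→a b: +{a}
  B via B→c b: +{c}
  S via S→a: +{a}
  S via S→c: +{c}
  S via S→d A: +{d}
  FIRST(S)={a,c,d}  FIRST(A)={a}  FIRST(B)={c}
round 2:
  B via B→S: +{a,d}
  FIRST(S)={a,c,d}  FIRST(A)={a}  FIRST(B)={a,c,d}
round 3: (no change)
  FIRST(S)={a,c,d}  FIRST(A)={a}  FIRST(B)={a,c,d}

FIRST(B) = ["a", "c", "d"]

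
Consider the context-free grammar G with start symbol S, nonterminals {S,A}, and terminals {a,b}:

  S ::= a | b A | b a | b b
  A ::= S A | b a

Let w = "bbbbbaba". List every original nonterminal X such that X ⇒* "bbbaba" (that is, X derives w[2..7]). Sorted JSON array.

Convert to CNF:
  S -> T0 A | T0 T0 | T0 T1 | a
  A -> S A | T0 T1
  T0 -> b
  T1 -> a

CYK fill — only the sub-triangle for w[2..7]:
  [2..2]={T0}  "b"  orig:{}
  [3..3]={T0}  "b"  orig:{}
  [4..4]={T0}  "b"  orig:{}
  [5..5]={S,T1}  "a"  orig:{S}
  [6..6]={T0}  "b"  orig:{}
  [7..7]={S,T1}  "a"  orig:{S}
  [2..3]={S}  "bb"
  [3..4]={S}  "bb"
  [4..5]={A,S}  "ba"
  [5..6]=∅  "ab"
  [6..7]={A,S}  "ba"
  [2..4]=∅  "bbb"
  [3..5]={S}  "bba"
  [4..6]=∅  "bab"
  [5..7]={A}  "aba"
  [2..5]={A}  "bbba"
  [3..6]=∅  "bbab"
  [4..7]={A,S}  "baba"
  [2..6]=∅  "bbbab"
  [3..7]={A,S}  "bbaba"
  [2..7]={A,S}  "bbbaba"

Original NTs in T[2,7] deriving "bbbaba": ["A", "S"]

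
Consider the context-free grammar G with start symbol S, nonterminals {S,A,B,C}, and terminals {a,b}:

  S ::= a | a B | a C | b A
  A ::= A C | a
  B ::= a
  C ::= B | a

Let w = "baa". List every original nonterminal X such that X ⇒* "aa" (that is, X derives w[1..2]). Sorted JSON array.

CNF form of G:
  S -> T0 B | T0 C | T1 A | a
  A -> A C | a
  B -> a
  C -> a
  T0 -> a
  T1 -> b

CYK fill, restricted to cells inside w[1..2]:
  cell(1,1) a: {A,B,C,S,T0}  orig:{A,B,C,S}
  cell(2,2) a: {A,B,C,S,T0}  orig:{A,B,C,S}
  cell(1,2) aa: {A,S}

Original NTs in T[1,2] deriving "aa": ["A", "S"]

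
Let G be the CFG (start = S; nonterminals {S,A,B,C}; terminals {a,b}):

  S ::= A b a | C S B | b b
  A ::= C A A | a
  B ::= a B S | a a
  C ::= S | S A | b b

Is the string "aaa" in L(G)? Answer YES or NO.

Convert to CNF:
  S -> A X6 | C X7 | T1 T1
  A -> C X2 | a
  B -> T0 T0 | T0 X3
  C -> A X4 | C X5 | S A | T1 T1
  T0 -> a
  T1 -> b
  X2 -> A A
  X3 -> B S
  X4 -> T1 T0
  X5 -> S B
  X6 -> T1 T0
  X7 -> S B

CYK table (by increasing span):
  [0..0]={A,T0}  "a"  orig:{A}
  [1..1]={A,T0}  "a"  orig:{A}
  [2..2]={A,T0}  "a"  orig:{A}
  [0..1]={B,X2}  "aa"  orig:{B}
  [1..2]={B,X2}  "aa"  orig:{B}
  [0..2]=∅  "aaa"

S ∉ T[0,2] ⇒ NO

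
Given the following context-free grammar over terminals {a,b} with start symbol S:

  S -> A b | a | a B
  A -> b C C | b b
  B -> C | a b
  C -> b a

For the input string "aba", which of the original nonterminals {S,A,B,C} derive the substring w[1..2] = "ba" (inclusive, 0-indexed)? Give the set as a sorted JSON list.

Convert to CNF:
  S -> A T0 | T1 B | a
  A -> T0 T0 | T0 X2
  B -> T0 T1 | T1 T0
  C -> T0 T1
  T0 -> b
  T1 -> a
  X2 -> C C

CYK table (by increasing span), restricted to cells inside w[1..2]:
  cell(1,1) b: {T0}  orig:{}
  cell(2,2) a: {S,T1}  orig:{S}
  cell(1,2) ba: {B,C}

Original NTs in T[1,2] deriving "ba": ["B", "C"]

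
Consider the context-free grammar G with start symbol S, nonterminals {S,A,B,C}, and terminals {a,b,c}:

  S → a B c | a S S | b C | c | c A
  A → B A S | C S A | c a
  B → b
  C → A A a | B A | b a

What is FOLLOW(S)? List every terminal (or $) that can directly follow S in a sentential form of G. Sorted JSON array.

Compute FIRST by fixpoint:
pass 1:
  A via A→c a: +{c}
  B via B→b: +{b}
  C via C→A A a: +{c}
  C via C→B A: +{b}
  S via S→a B c: +{a}
  S via S→b C: +{b}
  S via S→c: +{c}
  FIRST[S]={a,b,c}  FIRST[A]={c}  FIRST[B]={b}  FIRST[C]={b,c}
pass 2:
  A via A→B A S: +{b}
  FIRST[S]={a,b,c}  FIRST[A]={b,c}  FIRST[B]={b}  FIRST[C]={b,c}
pass 3: (stable)
  FIRST[S]={a,b,c}  FIRST[A]={b,c}  FIRST[B]={b}  FIRST[C]={b,c}

FOLLOW iteration:
FOLLOW(S) := {$}
iter 1:
  A→B A S: FOLLOW(B) ⊇ FIRST(A) = {b,c}; new: +{b,c}
  A→B A S: FOLLOW(A) ⊇ FIRST(S) = {a,b,c}; new: +{a,b,c}
  A→B A S: FOLLOW(S) ⊇ FOLLOW(A) ⊇ {a,b,c}; new: +{a,b,c}
  A→C S A: FOLLOW(C) ⊇ FIRST(S) = {a,b,c}; new: +{a,b,c}
  S→b C: FOLLOW(C) ⊇ FOLLOW(S) ⊇ {$,a,b,c}; new: +{$}
  S→c A: FOLLOW(A) ⊇ FOLLOW(S) ⊇ {$,a,b,c}; new: +{$}
  FOLLOW(S)={$,a,b,c}  FOLLOW(A)={$,a,b,c}  FOLLOW(B)={b,c}  FOLLOW(C)={$,a,b,c}
iter 2: (stable)
  FOLLOW(S)={$,a,b,c}  FOLLOW(A)={$,a,b,c}  FOLLOW(B)={b,c}  FOLLOW(C)={$,a,b,c}

FOLLOW(S) = ["$", "a", "b", "c"]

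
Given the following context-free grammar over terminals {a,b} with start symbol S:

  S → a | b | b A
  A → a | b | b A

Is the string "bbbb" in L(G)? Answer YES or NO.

Convert to CNF:
  S -> T0 A | a | b
  A -> T0 A | a | b
  T0 -> b

Fill CYK table bottom-up:
  cell(0,0) b: {A,S,T0}  orig:{A,S}
  cell(1,1) b: {A,S,T0}  orig:{A,S}
  cell(2,2) b: {A,S,T0}  orig:{A,S}
  cell(3,3) b: {A,S,T0}  orig:{A,S}
  cell(0,1) bb: {A,S}
  cell(1,2) bb: {A,S}
  cell(2,3) bb: {A,S}
  cell(0,2) bbb: {A,S}
  cell(1,3) bbb: {A,S}
  cell(0,3) bbbb: {A,S}

S ∈ T[0,3] ⇒ YES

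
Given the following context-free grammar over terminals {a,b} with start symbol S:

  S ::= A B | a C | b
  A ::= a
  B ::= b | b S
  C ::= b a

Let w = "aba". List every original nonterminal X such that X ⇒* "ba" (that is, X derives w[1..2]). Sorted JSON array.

CNF form of G:
  S -> A B | T1 C | b
  A -> a
  B -> T0 S | b
  C -> T0 T1
  T0 -> b
  T1 -> a

CYK table (by increasing span) — only the sub-triangle for w[1..2]:
  T[1,1] 'b' = {B,S,T0}  orig:{B,S}
  T[2,2] 'a' = {A,T1}  orig:{A}
  T[1,2] 'ba' = {C}

Original NTs in T[1,2] deriving "ba": ["C"]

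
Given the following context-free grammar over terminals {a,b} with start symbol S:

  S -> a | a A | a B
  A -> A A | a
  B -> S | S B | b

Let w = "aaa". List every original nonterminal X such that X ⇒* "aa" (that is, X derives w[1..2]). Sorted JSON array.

Convert to CNF:
  S -> T0 A | T0 B | a
  A -> A A | a
  B -> S B | T0 A | T0 B | a | b
  T0 -> a

CYK table (by increasing span), restricted to cells inside w[1..2]:
  cell(1,1) a: {A,B,S,T0}  orig:{A,B,S}
  cell(2,2) a: {A,B,S,T0}  orig:{A,B,S}
  cell(1,2) aa: {A,B,S}

Original NTs in T[1,2] deriving "aa": ["A", "B", "S"]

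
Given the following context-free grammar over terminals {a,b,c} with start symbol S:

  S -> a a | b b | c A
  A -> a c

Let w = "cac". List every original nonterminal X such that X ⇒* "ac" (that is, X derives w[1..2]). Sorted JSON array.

Convert to CNF:
  S -> T0 T0 | T1 A | T2 T2
  A -> T0 T1
  T0 -> a
  T1 -> c
  T2 -> b

Fill CYK table bottom-up, restricted to cells inside w[1..2]:
  [1..1]={T0}  "a"  orig:{}
  [2..2]={T1}  "c"  orig:{}
  [1..2]={A}  "ac"

Original NTs in T[1,2] deriving "ac": ["A"]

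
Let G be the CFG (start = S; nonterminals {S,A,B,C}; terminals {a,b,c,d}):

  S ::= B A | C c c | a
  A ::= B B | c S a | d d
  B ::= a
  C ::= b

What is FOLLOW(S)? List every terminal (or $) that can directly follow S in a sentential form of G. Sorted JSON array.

FIRST sets, iterate to fixpoint:
[1]
  A via A→c S a: +{c}
  A via A→d d: +{d}
  B via B→a: +{a}
  C via C→b: +{b}
  S via S→B A: +{a}
  S via S→C c c: +{b}
  FIRST(S)={a,b}  FIRST(A)={c,d}  FIRST(B)={a}  FIRST(C)={b}
[2]
  A via A→B B: +{a}
  FIRST(S)={a,b}  FIRST(A)={a,c,d}  FIRST(B)={a}  FIRST(C)={b}
[3] — fixpoint
  FIRST(S)={a,b}  FIRST(A)={a,c,d}  FIRST(B)={a}  FIRST(C)={b}

FOLLOW sets:
seed FOLLOW(S) with $
pass 1:
  A→B B: FOLLOW(B) ⊇ FIRST(B) = {a}; new: +{a}
  A→c S a: FOLLOW(S) ⊇ FIRST(a) = {a}; new: +{a}
  S→B A: FOLLOW(B) ⊇ FIRST(A) = {a,c,d}; new: +{c,d}
  S→B A: FOLLOW(A) ⊇ FOLLOW(S) ⊇ {$,a}; new: +{$,a}
  S→C c c: FOLLOW(C) ⊇ FIRST(c) = {c}; new: +{c}
  FOLLOW[S]={$,a}  FOLLOW[A]={$,a}  FOLLOW[B]={a,c,d}  FOLLOW[C]={c}
pass 2:
  A→B B: FOLLOW(B) ⊇ FOLLOW(A) ⊇ {$,a}; new: +{$}
  FOLLOW[S]={$,a}  FOLLOW[A]={$,a}  FOLLOW[B]={$,a,c,d}  FOLLOW[C]={c}
pass 3: done
  FOLLOW[S]={$,a}  FOLLOW[A]={$,a}  FOLLOW[B]={$,a,c,d}  FOLLOW[C]={c}

FOLLOW(S) = ["$", "a"]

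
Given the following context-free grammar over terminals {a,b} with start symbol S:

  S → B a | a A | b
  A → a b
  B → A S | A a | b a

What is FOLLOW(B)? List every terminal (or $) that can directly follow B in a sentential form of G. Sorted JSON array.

FIRST iteration:
iter 1:
  A via A→a b: +{a}
  B via B→A S: +{a}
  B via B→b a: +{b}
  S via S→B a: +{a,b}
  FIRST(S)={a,b}  FIRST(A)={a}  FIRST(B)={a,b}
iter 2: done
  FIRST(S)={a,b}  FIRST(A)={a}  FIRST(B)={a,b}

Compute FOLLOW by fixpoint:
initialize: $ ∈ FOLLOW(S)
pass 1:
  B→A S: FOLLOW(A) ⊇ FIRST(S) = {a,b}; new: +{a,b}
  S→B a: FOLLOW(B) ⊇ FIRST(a) = {a}; new: +{a}
  S→a A: FOLLOW(A) ⊇ FOLLOW(S) ⊇ {$}; new: +{$}
  FOLLOW[S]={$}  FOLLOW[A]={$,a,b}  FOLLOW[B]={a}
pass 2:
  B→A S: FOLLOW(S) ⊇ FOLLOW(B) ⊇ {a}; new: +{a}
  FOLLOW[S]={$,a}  FOLLOW[A]={$,a,b}  FOLLOW[B]={a}
pass 3: (stable)
  FOLLOW[S]={$,a}  FOLLOW[A]={$,a,b}  FOLLOW[B]={a}

FOLLOW(B) = ["a"]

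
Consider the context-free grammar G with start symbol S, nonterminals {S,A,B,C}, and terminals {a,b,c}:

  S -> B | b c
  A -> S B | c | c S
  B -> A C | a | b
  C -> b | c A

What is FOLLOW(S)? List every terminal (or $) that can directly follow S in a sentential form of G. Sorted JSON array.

FIRST sets, iterate to fixpoint:
[1]
  A via A→c: +{c}
  B via B→A C: +{c}
  B via B→a: +{a}
  B via B→b: +{b}
  C via C→b: +{b}
  C via C→c A: +{c}
  S via S→B: +{a,b,c}
  FIRST(S)={a,b,c}  FIRST(A)={c}  FIRST(B)={a,b,c}  FIRST(C)={b,c}
[2]
  A via A→S B: +{a,b}
  FIRST(S)={a,b,c}  FIRST(A)={a,b,c}  FIRST(B)={a,b,c}  FIRST(C)={b,c}
[3] done
  FIRST(S)={a,b,c}  FIRST(A)={a,b,c}  FIRST(B)={a,b,c}  FIRST(C)={b,c}

Compute FOLLOW by fixpoint:
FOLLOW(S) := {$}
pass 1:
  A→S B: FOLLOW(S) ⊇ FIRST(B) = {a,b,c}; new: +{a,b,c}
  B→A C: FOLLOW(A) ⊇ FIRST(C) = {b,c}; new: +{b,c}
  S→B: FOLLOW(B) ⊇ FOLLOW(S) ⊇ {$,a,b,c}; new: +{$,a,b,c}
  FOLLOW[S]={$,a,b,c}  FOLLOW[A]={b,c}  FOLLOW[B]={$,a,b,c}  FOLLOW[C]={}
pass 2:
  B→A C: FOLLOW(C) ⊇ FOLLOW(B) ⊇ {$,a,b,c}; new: +{$,a,b,c}
  C→c A: FOLLOW(A) ⊇ FOLLOW(C) ⊇ {$,a,b,c}; new: +{$,a}
  FOLLOW[S]={$,a,b,c}  FOLLOW[A]={$,a,b,c}  FOLLOW[B]={$,a,b,c}  FOLLOW[C]={$,a,b,c}
pass 3: done
  FOLLOW[S]={$,a,b,c}  FOLLOW[A]={$,a,b,c}  FOLLOW[B]={$,a,b,c}  FOLLOW[C]={$,a,b,c}

FOLLOW(S) = ["$", "a", "b", "c"]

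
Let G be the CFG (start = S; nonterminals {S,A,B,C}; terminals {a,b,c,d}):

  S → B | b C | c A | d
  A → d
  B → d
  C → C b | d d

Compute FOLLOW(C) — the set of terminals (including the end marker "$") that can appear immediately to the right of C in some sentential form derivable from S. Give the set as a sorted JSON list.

FIRST sets, iterate to fixpoint:
round 1:
  A via A→d: +{d}
  B via B→d: +{d}
  C via C→d d: +{d}
  S via S→B: +{d}
  S via S→b C: +{b}
  S via S→c A: +{c}
  FIRST(S)={b,c,d}  FIRST(A)={d}  FIRST(B)={d}  FIRST(C)={d}
round 2: (stable)
  FIRST(S)={b,c,d}  FIRST(A)={d}  FIRST(B)={d}  FIRST(C)={d}

FOLLOW iteration:
seed FOLLOW(S) with $
[1]
  C→C b: FOLLOW(C) ⊇ FIRST(b) = {b}; new: +{b}
  S→B: FOLLOW(B) ⊇ FOLLOW(S) ⊇ {$}; new: +{$}
  S→b C: FOLLOW(C) ⊇ FOLLOW(S) ⊇ {$}; new: +{$}
  S→c A: FOLLOW(A) ⊇ FOLLOW(S) ⊇ {$}; new: +{$}
  FOLLOW[S]={$}  FOLLOW[A]={$}  FOLLOW[B]={$}  FOLLOW[C]={$,b}
[2] (stable)
  FOLLOW[S]={$}  FOLLOW[A]={$}  FOLLOW[B]={$}  FOLLOW[C]={$,b}

FOLLOW(C) = ["$", "b"]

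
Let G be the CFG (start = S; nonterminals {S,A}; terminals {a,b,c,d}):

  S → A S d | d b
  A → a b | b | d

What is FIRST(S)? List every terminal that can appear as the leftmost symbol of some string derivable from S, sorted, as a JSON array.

FIRST sets, iterate to fixpoint:
pass 1:
  A via A→a b: +{a}
  A via A→b: +{b}
  A via A→d: +{d}
  S via S→A S d: +{a,b,d}
  FIRST[S]={a,b,d}  FIRST[A]={a,b,d}
pass 2: done
  FIRST[S]={a,b,d}  FIRST[A]={a,b,d}

FIRST(S) = ["a", "b", "d"]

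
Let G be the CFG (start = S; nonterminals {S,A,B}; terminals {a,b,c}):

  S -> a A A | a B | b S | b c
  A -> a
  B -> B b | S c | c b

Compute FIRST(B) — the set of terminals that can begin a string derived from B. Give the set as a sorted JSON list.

FIRST iteration:
iter 1:
  A via A→a: +{a}
  B via B→c b: +{c}
  S via S→a A A: +{a}
  S via S→b S: +{b}
  S: {a,b}  A: {a}  B: {c}
iter 2:
  B via B→S c: +{a,b}
  S: {a,b}  A: {a}  B: {a,b,c}
iter 3: (no change)
  S: {a,b}  A: {a}  B: {a,b,c}

FIRST(B) = ["a", "b", "c"]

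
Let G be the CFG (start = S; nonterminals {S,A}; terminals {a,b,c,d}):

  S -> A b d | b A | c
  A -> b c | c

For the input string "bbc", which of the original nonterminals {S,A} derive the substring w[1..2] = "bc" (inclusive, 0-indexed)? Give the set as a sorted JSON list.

Convert to CNF:
  S -> A X3 | T0 A | c
  A -> T0 T1 | c
  T0 -> b
  T1 -> c
  T2 -> d
  X3 -> T0 T2

CYK table (by increasing span) — only the sub-triangle for w[1..2]:
  T[1,1] 'b' = {T0}  orig:{}
  T[2,2] 'c' = {A,S,T1}  orig:{A,S}
  T[1,2] 'bc' = {A,S}

Original NTs in T[1,2] deriving "bc": ["A", "S"]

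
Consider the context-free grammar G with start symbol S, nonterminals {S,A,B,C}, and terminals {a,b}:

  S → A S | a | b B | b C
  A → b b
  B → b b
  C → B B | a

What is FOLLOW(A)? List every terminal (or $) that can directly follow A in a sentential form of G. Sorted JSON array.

FIRST sets, iterate to fixpoint:
[1]
  A via A→b b: +{b}
  B via B→b b: +{b}
  C via C→B B: +{b}
  C via C→a: +{a}
  S via S→A S: +{b}
  S via S→a: +{a}
  FIRST(S)={a,b}  FIRST(A)={b}  FIRST(B)={b}  FIRST(C)={a,b}
[2] (no change)
  FIRST(S)={a,b}  FIRST(A)={b}  FIRST(B)={b}  FIRST(C)={a,b}

Compute FOLLOW by fixpoint:
FOLLOW(S) := {$}
pass 1:
  C→B B: FOLLOW(B) ⊇ FIRST(B) = {b}; new: +{b}
  S→A S: FOLLOW(A) ⊇ FIRST(S) = {a,b}; new: +{a,b}
  S→b B: FOLLOW(B) ⊇ FOLLOW(S) ⊇ {$}; new: +{$}
  S→b C: FOLLOW(C) ⊇ FOLLOW(S) ⊇ {$}; new: +{$}
  S: {$}  A: {a,b}  B: {$,b}  C: {$}
pass 2: done
  S: {$}  A: {a,b}  B: {$,b}  C: {$}

FOLLOW(A) = ["a", "b"]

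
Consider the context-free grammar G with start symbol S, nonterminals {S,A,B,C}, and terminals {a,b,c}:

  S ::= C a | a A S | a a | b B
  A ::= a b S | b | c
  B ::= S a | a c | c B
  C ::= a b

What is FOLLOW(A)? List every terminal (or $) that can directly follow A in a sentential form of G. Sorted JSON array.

FIRST sets, iterate to fixpoint:
[1]
  A via A→a b S: +{a}
  A via A→b: +{b}
  A via A→c: +{c}
  B via B→a c: +{a}
  B via B→c B: +{c}
  C via C→a b: +{a}
  S via S→C a: +{a}
  S via S→b B: +{b}
  FIRST[S]={a,b}  FIRST[A]={a,b,c}  FIRST[B]={a,c}  FIRST[C]={a}
[2]
  B via B→S a: +{b}
  FIRST[S]={a,b}  FIRST[A]={a,b,c}  FIRST[B]={a,b,c}  FIRST[C]={a}
[3] — fixpoint
  FIRST[S]={a,b}  FIRST[A]={a,b,c}  FIRST[B]={a,b,c}  FIRST[C]={a}

Compute FOLLOW by fixpoint:
initialize: $ ∈ FOLLOW(S)
round 1:
  B→S a: FOLLOW(S) ⊇ FIRST(a) = {a}; new: +{a}
  S→C a: FOLLOW(C) ⊇ FIRST(a) = {a}; new: +{a}
  S→a A S: FOLLOW(A) ⊇ FIRST(S) = {a,b}; new: +{a,b}
  S→b B: FOLLOW(B) ⊇ FOLLOW(S) ⊇ {$,a}; new: +{$,a}
  FOLLOW[S]={$,a}  FOLLOW[A]={a,b}  FOLLOW[B]={$,a}  FOLLOW[C]={a}
round 2:
  A→a b S: FOLLOW(S) ⊇ FOLLOW(A) ⊇ {a,b}; new: +{b}
  S→b B: FOLLOW(B) ⊇ FOLLOW(S) ⊇ {$,a,b}; new: +{b}
  FOLLOW[S]={$,a,b}  FOLLOW[A]={a,b}  FOLLOW[B]={$,a,b}  FOLLOW[C]={a}
round 3: done
  FOLLOW[S]={$,a,b}  FOLLOW[A]={a,b}  FOLLOW[B]={$,a,b}  FOLLOW[C]={a}

FOLLOW(A) = ["a", "b"]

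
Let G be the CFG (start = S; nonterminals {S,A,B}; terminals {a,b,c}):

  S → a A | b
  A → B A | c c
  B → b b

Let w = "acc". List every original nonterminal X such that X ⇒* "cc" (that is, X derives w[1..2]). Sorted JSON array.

CNF form of G:
  S -> T2 A | b
  A -> B A | T0 T0
  B -> T1 T1
  T0 -> c
  T1 -> b
  T2 -> a

CYK fill — only the sub-triangle for w[1..2]:
  cell(1,1) c: {T0}  orig:{}
  cell(2,2) c: {T0}  orig:{}
  cell(1,2) cc: {A}

Original NTs in T[1,2] deriving "cc": ["A"]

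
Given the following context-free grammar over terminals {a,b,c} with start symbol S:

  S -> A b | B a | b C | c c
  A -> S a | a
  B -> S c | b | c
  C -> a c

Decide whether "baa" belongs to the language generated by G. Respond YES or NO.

CNF form of G:
  S -> A T2 | B T0 | T1 T1 | T2 C
  A -> S T0 | a
  B -> S T1 | b | c
  C -> T0 T1
  T0 -> a
  T1 -> c
  T2 -> b

CYK table (by increasing span):
  T[0,0] 'b' = {B,T2}  orig:{B}
  T[1,1] 'a' = {A,T0}  orig:{A}
  T[2,2] 'a' = {A,T0}  orig:{A}
  T[0,1] 'ba' = {S}
  T[1,2] 'aa' = ∅
  T[0,2] 'baa' = {A}

S ∉ T[0,2] ⇒ NO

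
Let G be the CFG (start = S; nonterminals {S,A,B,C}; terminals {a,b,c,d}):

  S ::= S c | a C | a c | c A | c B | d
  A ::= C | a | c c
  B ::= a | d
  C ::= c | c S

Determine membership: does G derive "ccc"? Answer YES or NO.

CNF form of G:
  S -> S T0 | T0 A | T0 B | T1 C | T1 T0 | d
  A -> T0 S | T0 T0 | a | c
  B -> a | d
  C -> T0 S | c
  T0 -> c
  T1 -> a

CYK fill:
  [0..0]={A,C,T0}  "c"  orig:{A,C}
  [1..1]={A,C,T0}  "c"  orig:{A,C}
  [2..2]={A,C,T0}  "c"  orig:{A,C}
  [0..1]={A,S}  "cc"
  [1..2]={A,S}  "cc"
  [0..2]={A,C,S}  "ccc"

S ∈ T[0,2] ⇒ YES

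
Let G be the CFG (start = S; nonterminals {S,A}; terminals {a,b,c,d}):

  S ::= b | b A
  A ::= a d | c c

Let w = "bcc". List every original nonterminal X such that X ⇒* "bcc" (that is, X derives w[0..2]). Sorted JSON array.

CNF form of G:
  S -> T3 A | b
  A -> T0 T1 | T2 T2
  T0 -> a
  T1 -> d
  T2 -> c
  T3 -> b

Fill CYK table bottom-up (cells [i..j] with 0 ≤ i ≤ j ≤ 2 only):
  T[0,0] 'b' = {S,T3}  orig:{S}
  T[1,1] 'c' = {T2}  orig:{}
  T[2,2] 'c' = {T2}  orig:{}
  T[0,1] 'bc' = ∅
  T[1,2] 'cc' = {A}
  T[0,2] 'bcc' = {S}

Original NTs in T[0,2] deriving "bcc": ["S"]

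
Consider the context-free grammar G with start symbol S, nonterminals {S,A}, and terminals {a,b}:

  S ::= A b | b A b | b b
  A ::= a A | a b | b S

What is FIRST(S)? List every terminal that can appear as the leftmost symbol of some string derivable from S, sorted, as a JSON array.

Compute FIRST by fixpoint:
iter 1:
  A via A→a A: +{a}
  A via A→b S: +{b}
  S via S→A b: +{a,b}
  FIRST[S]={a,b}  FIRST[A]={a,b}
iter 2: done
  FIRST[S]={a,b}  FIRST[A]={a,b}

FIRST(S) = ["a", "b"]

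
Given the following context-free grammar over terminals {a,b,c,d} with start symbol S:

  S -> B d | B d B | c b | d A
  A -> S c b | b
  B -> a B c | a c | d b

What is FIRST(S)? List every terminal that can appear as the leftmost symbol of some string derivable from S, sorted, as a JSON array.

FIRST iteration:
[1]
  A via A→b: +{b}
  B via B→a B c: +{a}
  B via B→d b: +{d}
  S via S→B d: +{a,d}
  S via S→c b: +{c}
  S: {a,c,d}  A: {b}  B: {a,d}
[2]
  A via A→S c b: +{a,c,d}
  S: {a,c,d}  A: {a,b,c,d}  B: {a,d}
[3] (stable)
  S: {a,c,d}  A: {a,b,c,d}  B: {a,d}

FIRST(S) = ["a", "c", "d"]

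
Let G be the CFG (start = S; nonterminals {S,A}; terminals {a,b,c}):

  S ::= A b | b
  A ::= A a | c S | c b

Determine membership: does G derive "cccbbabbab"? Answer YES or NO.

CNF form of G:
  S -> A T2 | b
  A -> A T0 | T1 S | T1 T2
  T0 -> a
  T1 -> c
  T2 -> b

CYK fill:
  cell(0,0) c: {T1}  orig:{}
  cell(1,1) c: {T1}  orig:{}
  cell(2,2) c: {T1}  orig:{}
  cell(3,3) b: {S,T2}  orig:{S}
  cell(4,4) b: {S,T2}  orig:{S}
  cell(5,5) a: {T0}  orig:{}
  cell(6,6) b: {S,T2}  orig:{S}
  cell(7,7) b: {S,T2}  orig:{S}
  cell(8,8) a: {T0}  orig:{}
  cell(9,9) b: {S,T2}  orig:{S}
  cell(0,1) cc: ∅
  cell(1,2) cc: ∅
  cell(2,3) cb: {A}
  cell(3,4) bb: ∅
  cell(4,5) ba: ∅
  cell(5,6) ab: ∅
  cell(6,7) bb: ∅
  cell(7,8) ba: ∅
  cell(8,9) ab: ∅
  cell(0,2) ccc: ∅
  cell(1,3) ccb: ∅
  cell(2,4) cbb: {S}
  cell(3,5) bba: ∅
  cell(4,6) bab: ∅
  cell(5,7) abb: ∅
  cell(6,8) bba: ∅
  cell(7,9) bab: ∅
  cell(0,3) cccb: ∅
  cell(1,4) ccbb: {A}
  cell(2,5) cbba: ∅
  cell(3,6) bbab: ∅
  cell(4,7) babb: ∅
  cell(5,8) abba: ∅
  cell(6,9) bbab: ∅
  cell(0,4) cccbb: ∅
  cell(1,5) ccbba: {A}
  cell(2,6) cbbab: ∅
  cell(3,7) bbabb: ∅
  cell(4,8) babba: ∅
  cell(5,9) abbab: ∅
  cell(0,5) cccbba: ∅
  cell(1,6) ccbbab: {S}
  cell(2,7) cbbabb: ∅
  cell(3,8) bbabba: ∅
  cell(4,9) babbab: ∅
  cell(0,6) cccbbab: {A}
  cell(1,7) ccbbabb: ∅
  cell(2,8) cbbabba: ∅
  cell(3,9) bbabbab: ∅
  cell(0,7) cccbbabb: {S}
  cell(1,8) ccbbabba: ∅
  cell(2,9) cbbabbab: ∅
  cell(0,8) cccbbabba: ∅
  cell(1,9) ccbbabbab: ∅
  cell(0,9) cccbbabbab: ∅

S ∉ T[0,9] ⇒ NO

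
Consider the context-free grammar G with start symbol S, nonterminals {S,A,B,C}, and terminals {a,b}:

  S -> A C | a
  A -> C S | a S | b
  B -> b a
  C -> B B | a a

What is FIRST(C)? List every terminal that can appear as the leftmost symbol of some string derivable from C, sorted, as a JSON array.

FIRST iteration:
[1]
  A via A→a S: +{a}
  A via A→b: +{b}
  B via B→b a: +{b}
  C via C→B B: +{b}
  C via C→a a: +{a}
  S via S→A C: +{a,b}
  FIRST(S)={a,b}  FIRST(A)={a,b}  FIRST(B)={b}  FIRST(C)={a,b}
[2] (stable)
  FIRST(S)={a,b}  FIRST(A)={a,b}  FIRST(B)={b}  FIRST(C)={a,b}

FIRST(C) = ["a", "b"]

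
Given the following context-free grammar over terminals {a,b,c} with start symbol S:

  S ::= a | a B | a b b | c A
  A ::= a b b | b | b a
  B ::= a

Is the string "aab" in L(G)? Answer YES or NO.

Convert to CNF:
  S -> T0 B | T0 X4 | T2 A | a
  A -> T0 X3 | T1 T0 | b
  B -> a
  T0 -> a
  T1 -> b
  T2 -> c
  X3 -> T1 T1
  X4 -> T1 T1

Fill CYK table bottom-up:
  [0..0]={B,S,T0}  "a"  orig:{B,S}
  [1..1]={B,S,T0}  "a"  orig:{B,S}
  [2..2]={A,T1}  "b"  orig:{A}
  [0..1]={S}  "aa"
  [1..2]=∅  "ab"
  [0..2]=∅  "aab"

S ∉ T[0,2] ⇒ NO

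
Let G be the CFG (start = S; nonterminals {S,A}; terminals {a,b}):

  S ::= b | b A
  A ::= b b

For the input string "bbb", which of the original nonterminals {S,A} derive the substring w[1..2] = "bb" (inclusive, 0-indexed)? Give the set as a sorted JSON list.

Convert to CNF:
  S -> T0 A | b
  A -> T0 T0
  T0 -> b

CYK fill — only the sub-triangle for w[1..2]:
  T[1,1] 'b' = {S,T0}  orig:{S}
  T[2,2] 'b' = {S,T0}  orig:{S}
  T[1,2] 'bb' = {A}

Original NTs in T[1,2] deriving "bb": ["A"]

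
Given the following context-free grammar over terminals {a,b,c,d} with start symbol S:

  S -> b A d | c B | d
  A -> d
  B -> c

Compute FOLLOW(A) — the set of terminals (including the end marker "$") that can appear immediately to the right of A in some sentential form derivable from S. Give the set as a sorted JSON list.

FIRST iteration:
[1]
  A via A→d: +{d}
  B via B→c: +{c}
  S via S→b A d: +{b}
  S via S→c B: +{c}
  S via S→d: +{d}
  FIRST[S]={b,c,d}  FIRST[A]={d}  FIRST[B]={c}
[2] — fixpoint
  FIRST[S]={b,c,d}  FIRST[A]={d}  FIRST[B]={c}

FOLLOW sets:
initialize: $ ∈ FOLLOW(S)
round 1:
  S→b A d: FOLLOW(A) ⊇ FIRST(d) = {d}; new: +{d}
  S→c B: FOLLOW(B) ⊇ FOLLOW(S) ⊇ {$}; new: +{$}
  S: {$}  A: {d}  B: {$}
round 2: (stable)
  S: {$}  A: {d}  B: {$}

FOLLOW(A) = ["d"]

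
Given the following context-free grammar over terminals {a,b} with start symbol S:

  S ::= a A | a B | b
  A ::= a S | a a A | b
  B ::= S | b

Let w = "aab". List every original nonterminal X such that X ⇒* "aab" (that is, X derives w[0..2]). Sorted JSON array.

CNF form of G:
  S -> T0 A | T0 B | b
  A -> T0 S | T0 X1 | b
  B -> T0 A | T0 B | b
  T0 -> a
  X1 -> T0 A

CYK fill — only the sub-triangle for w[0..2]:
  [0..0]={T0}  "a"  orig:{}
  [1..1]={T0}  "a"  orig:{}
  [2..2]={A,B,S}  "b"
  [0..1]=∅  "aa"
  [1..2]={A,B,S,X1}  "ab"  orig:{A,B,S}
  [0..2]={A,B,S,X1}  "aab"  orig:{A,B,S}

Original NTs in T[0,2] deriving "aab": ["A", "B", "S"]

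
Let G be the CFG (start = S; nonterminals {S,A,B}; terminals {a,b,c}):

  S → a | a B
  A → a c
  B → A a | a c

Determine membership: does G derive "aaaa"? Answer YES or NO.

Convert to CNF:
  S -> T0 B | a
  A -> T0 T1
  B -> A T0 | T0 T1
  T0 -> a
  T1 -> c

Fill CYK table bottom-up:
  [0..0]={S,T0}  "a"  orig:{S}
  [1..1]={S,T0}  "a"  orig:{S}
  [2..2]={S,T0}  "a"  orig:{S}
  [3..3]={S,T0}  "a"  orig:{S}
  [0..1]=∅  "aa"
  [1..2]=∅  "aa"
  [2..3]=∅  "aa"
  [0..2]=∅  "aaa"
  [1..3]=∅  "aaa"
  [0..3]=∅  "aaaa"

S ∉ T[0,3] ⇒ NO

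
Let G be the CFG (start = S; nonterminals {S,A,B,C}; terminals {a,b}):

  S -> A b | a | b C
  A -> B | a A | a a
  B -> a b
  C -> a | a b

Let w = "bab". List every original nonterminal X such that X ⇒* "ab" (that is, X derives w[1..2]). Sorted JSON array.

CNF form of G:
  S -> A T1 | T1 C | a
  A -> T0 A | T0 T0 | T0 T1
  B -> T0 T1
  C -> T0 T1 | a
  T0 -> a
  T1 -> b

CYK table (by increasing span) (cells [i..j] with 1 ≤ i ≤ j ≤ 2 only):
  cell(1,1) a: {C,S,T0}  orig:{C,S}
  cell(2,2) b: {T1}  orig:{}
  cell(1,2) ab: {A,B,C}

Original NTs in T[1,2] deriving "ab": ["A", "B", "C"]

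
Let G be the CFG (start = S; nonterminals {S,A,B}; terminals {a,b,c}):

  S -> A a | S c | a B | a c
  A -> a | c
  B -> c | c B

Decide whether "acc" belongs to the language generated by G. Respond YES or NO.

CNF form of G:
  S -> A T1 | S T0 | T1 B | T1 T0
  A -> a | c
  B -> T0 B | c
  T0 -> c
  T1 -> a

Fill CYK table bottom-up:
  T[0,0] 'a' = {A,T1}  orig:{A}
  T[1,1] 'c' = {A,B,T0}  orig:{A,B}
  T[2,2] 'c' = {A,B,T0}  orig:{A,B}
  T[0,1] 'ac' = {S}
  T[1,2] 'cc' = {B}
  T[0,2] 'acc' = {S}

S ∈ T[0,2] ⇒ YES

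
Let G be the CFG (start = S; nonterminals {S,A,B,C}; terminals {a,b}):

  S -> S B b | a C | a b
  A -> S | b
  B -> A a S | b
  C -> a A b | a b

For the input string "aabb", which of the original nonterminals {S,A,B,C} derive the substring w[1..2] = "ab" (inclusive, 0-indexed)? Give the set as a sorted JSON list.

CNF form of G:
  S -> S X5 | T1 C | T1 T0
  A -> S X2 | T1 C | T1 T0 | b
  B -> A X3 | b
  C -> T1 T0 | T1 X4
  T0 -> b
  T1 -> a
  X2 -> B T0
  X3 -> T1 S
  X4 -> A T0
  X5 -> B T0

Fill CYK table bottom-up — only the sub-triangle for w[1..2]:
  cell(1,1) a: {T1}  orig:{}
  cell(2,2) b: {A,B,T0}  orig:{A,B}
  cell(1,2) ab: {A,C,S}

Original NTs in T[1,2] deriving "ab": ["A", "C", "S"]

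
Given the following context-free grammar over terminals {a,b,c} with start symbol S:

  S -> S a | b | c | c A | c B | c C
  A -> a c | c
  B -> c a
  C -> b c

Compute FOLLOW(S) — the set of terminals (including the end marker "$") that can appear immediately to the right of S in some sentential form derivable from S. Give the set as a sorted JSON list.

FIRST iteration:
round 1:
  A via A→a c: +{a}
  A via A→c: +{c}
  B via B→c a: +{c}
  C via C→b c: +{b}
  S via S→b: +{b}
  S via S→c: +{c}
  FIRST[S]={b,c}  FIRST[A]={a,c}  FIRST[B]={c}  FIRST[C]={b}
round 2: — fixpoint
  FIRST[S]={b,c}  FIRST[A]={a,c}  FIRST[B]={c}  FIRST[C]={b}

FOLLOW iteration:
initialize: $ ∈ FOLLOW(S)
pass 1:
  S→S a: FOLLOW(S) ⊇ FIRST(a) = {a}; new: +{a}
  S→c A: FOLLOW(A) ⊇ FOLLOW(S) ⊇ {$,a}; new: +{$,a}
  S→c B: FOLLOW(B) ⊇ FOLLOW(S) ⊇ {$,a}; new: +{$,a}
  S→c C: FOLLOW(C) ⊇ FOLLOW(S) ⊇ {$,a}; new: +{$,a}
  FOLLOW[S]={$,a}  FOLLOW[A]={$,a}  FOLLOW[B]={$,a}  FOLLOW[C]={$,a}
pass 2: (stable)
  FOLLOW[S]={$,a}  FOLLOW[A]={$,a}  FOLLOW[B]={$,a}  FOLLOW[C]={$,a}

FOLLOW(S) = ["$", "a"]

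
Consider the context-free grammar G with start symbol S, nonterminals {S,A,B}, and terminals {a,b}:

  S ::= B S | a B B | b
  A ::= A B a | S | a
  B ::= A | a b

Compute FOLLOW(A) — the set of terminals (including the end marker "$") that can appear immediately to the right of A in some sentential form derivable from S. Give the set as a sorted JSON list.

Compute FIRST by fixpoint:
pass 1:
  A via A→a: +{a}
  B via B→A: +{a}
  S via S→B S: +{a}
  S via S→b: +{b}
  FIRST[S]={a,b}  FIRST[A]={a}  FIRST[B]={a}
pass 2:
  A via A→S: +{b}
  B via B→A: +{b}
  FIRST[S]={a,b}  FIRST[A]={a,b}  FIRST[B]={a,b}
pass 3: done
  FIRST[S]={a,b}  FIRST[A]={a,b}  FIRST[B]={a,b}

FOLLOW iteration:
seed FOLLOW(S) with $
iter 1:
  A→A B a: FOLLOW(A) ⊇ FIRST(B) = {a,b}; new: +{a,b}
  A→A B a: FOLLOW(B) ⊇ FIRST(a) = {a}; new: +{a}
  A→S: FOLLOW(S) ⊇ FOLLOW(A) ⊇ {a,b}; new: +{a,b}
  S→B S: FOLLOW(B) ⊇ FIRST(S) = {a,b}; new: +{b}
  S→a B B: FOLLOW(B) ⊇ FOLLOW(S) ⊇ {$,a,b}; new: +{$}
  S: {$,a,b}  A: {a,b}  B: {$,a,b}
iter 2:
  B→A: FOLLOW(A) ⊇ FOLLOW(B) ⊇ {$,a,b}; new: +{$}
  S: {$,a,b}  A: {$,a,b}  B: {$,a,b}
iter 3: (no change)
  S: {$,a,b}  A: {$,a,b}  B: {$,a,b}

FOLLOW(A) = ["$", "a", "b"]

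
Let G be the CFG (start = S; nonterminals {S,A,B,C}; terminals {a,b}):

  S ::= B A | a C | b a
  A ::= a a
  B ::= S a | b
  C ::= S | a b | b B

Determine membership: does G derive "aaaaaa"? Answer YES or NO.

Convert to CNF:
  S -> B A | T0 C | T1 T0
  A -> T0 T0
  B -> S T0 | b
  C -> B A | T0 C | T0 T1 | T1 B | T1 T0
  T0 -> a
  T1 -> b

Fill CYK table bottom-up:
  [0..0]={T0}  "a"  orig:{}
  [1..1]={T0}  "a"  orig:{}
  [2..2]={T0}  "a"  orig:{}
  [3..3]={T0}  "a"  orig:{}
  [4..4]={T0}  "a"  orig:{}
  [5..5]={T0}  "a"  orig:{}
  [0..1]={A}  "aa"
  [1..2]={A}  "aa"
  [2..3]={A}  "aa"
  [3..4]={A}  "aa"
  [4..5]={A}  "aa"
  [0..2]=∅  "aaa"
  [1..3]=∅  "aaa"
  [2..4]=∅  "aaa"
  [3..5]=∅  "aaa"
  [0..3]=∅  "aaaa"
  [1..4]=∅  "aaaa"
  [2..5]=∅  "aaaa"
  [0..4]=∅  "aaaaa"
  [1..5]=∅  "aaaaa"
  [0..5]=∅  "aaaaaa"

S ∉ T[0,5] ⇒ NO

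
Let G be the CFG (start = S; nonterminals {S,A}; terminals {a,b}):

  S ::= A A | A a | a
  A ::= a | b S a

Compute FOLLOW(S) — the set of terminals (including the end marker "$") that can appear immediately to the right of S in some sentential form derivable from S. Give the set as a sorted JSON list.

FIRST sets, iterate to fixpoint:
round 1:
  A via A→a: +{a}
  A via A→b S a: +{b}
  S via S→A A: +{a,b}
  FIRST(S)={a,b}  FIRST(A)={a,b}
round 2: — fixpoint
  FIRST(S)={a,b}  FIRST(A)={a,b}

FOLLOW iteration:
FOLLOW(S) := {$}
iter 1:
  A→b S a: FOLLOW(S) ⊇ FIRST(a) = {a}; new: +{a}
  S→A A: FOLLOW(A) ⊇ FIRST(A) = {a,b}; new: +{a,b}
  S→A A: FOLLOW(A) ⊇ FOLLOW(S) ⊇ {$,a}; new: +{$}
  S: {$,a}  A: {$,a,b}
iter 2: (stable)
  S: {$,a}  A: {$,a,b}

FOLLOW(S) = ["$", "a"]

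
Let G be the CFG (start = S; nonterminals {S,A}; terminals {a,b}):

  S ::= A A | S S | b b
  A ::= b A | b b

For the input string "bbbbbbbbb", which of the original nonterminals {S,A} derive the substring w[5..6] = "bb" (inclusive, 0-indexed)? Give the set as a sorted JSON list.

Convert to CNF:
  S -> A A | S S | T0 T0
  A -> T0 A | T0 T0
  T0 -> b

Fill CYK table bottom-up — only the sub-triangle for w[5..6]:
  cell(5,5) b: {T0}  orig:{}
  cell(6,6) b: {T0}  orig:{}
  cell(5,6) bb: {A,S}

Original NTs in T[5,6] deriving "bb": ["A", "S"]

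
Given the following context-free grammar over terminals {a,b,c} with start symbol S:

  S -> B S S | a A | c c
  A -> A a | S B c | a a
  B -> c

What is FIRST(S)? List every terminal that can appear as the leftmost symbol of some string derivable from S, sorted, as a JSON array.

FIRST iteration:
pass 1:
  A via A→a a: +{a}
  B via B→c: +{c}
  S via S→B S S: +{c}
  S via S→a A: +{a}
  FIRST(S)={a,c}  FIRST(A)={a}  FIRST(B)={c}
pass 2:
  A via A→S B c: +{c}
  FIRST(S)={a,c}  FIRST(A)={a,c}  FIRST(B)={c}
pass 3: — fixpoint
  FIRST(S)={a,c}  FIRST(A)={a,c}  FIRST(B)={c}

FIRST(S) = ["a", "c"]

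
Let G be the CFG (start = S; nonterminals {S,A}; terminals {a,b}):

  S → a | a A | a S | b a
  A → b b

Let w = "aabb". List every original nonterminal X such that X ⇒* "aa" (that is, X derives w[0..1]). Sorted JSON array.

CNF form of G:
  S -> T0 T1 | T1 A | T1 S | a
  A -> T0 T0
  T0 -> b
  T1 -> a

CYK table (by increasing span), restricted to cells inside w[0..1]:
  cell(0,0) a: {S,T1}  orig:{S}
  cell(1,1) a: {S,T1}  orig:{S}
  cell(0,1) aa: {S}

Original NTs in T[0,1] deriving "aa": ["S"]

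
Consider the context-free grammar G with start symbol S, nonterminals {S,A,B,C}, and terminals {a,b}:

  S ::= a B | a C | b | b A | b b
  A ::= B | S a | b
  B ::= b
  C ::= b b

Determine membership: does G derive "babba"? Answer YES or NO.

CNF form of G:
  S -> T0 B | T0 C | T1 A | T1 T1 | b
  A -> S T0 | b
  B -> b
  C -> T1 T1
  T0 -> a
  T1 -> b

CYK table (by increasing span):
  cell(0,0) b: {A,B,S,T1}  orig:{A,B,S}
  cell(1,1) a: {T0}  orig:{}
  cell(2,2) b: {A,B,S,T1}  orig:{A,B,S}
  cell(3,3) b: {A,B,S,T1}  orig:{A,B,S}
  cell(4,4) a: {T0}  orig:{}
  cell(0,1) ba: {A}
  cell(1,2) ab: {S}
  cell(2,3) bb: {C,S}
  cell(3,4) ba: {A}
  cell(0,2) bab: ∅
  cell(1,3) abb: {S}
  cell(2,4) bba: {A,S}
  cell(0,3) babb: ∅
  cell(1,4) abba: {A}
  cell(0,4) babba: {S}

S ∈ T[0,4] ⇒ YES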